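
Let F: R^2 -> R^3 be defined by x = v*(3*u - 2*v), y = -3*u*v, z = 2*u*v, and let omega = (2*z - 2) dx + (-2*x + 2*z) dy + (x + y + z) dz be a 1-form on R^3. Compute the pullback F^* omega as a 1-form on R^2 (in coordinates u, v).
F^* omega = (2*v*(11*u*v - 8*v^2 - 3)) du + (22*u^2*v - 32*u*v^2 - 6*u + 8*v) dv

Using F^*(f dg) = (f ∘ F) d(g ∘ F), substitute each coordinate x_i by F_i(u, v) in f_i, and replace dx_i by d F_i = (∂F_i/∂u) du + (∂F_i/∂v) dv.
  For the x component: f_1(F) = 4*u*v - 2; d F_1 = (3*v) du + (3*u - 4*v) dv
  For the y component: f_2(F) = 2*v*(-u + 2*v); d F_2 = (-3*v) du + (-3*u) dv
  For the z component: f_3(F) = 2*v*(u - v); d F_3 = (2*v) du + (2*u) dv
Combining and collecting du, dv coefficients:
  coeff of du: 2*v*(11*u*v - 8*v^2 - 3)
  coeff of dv: 22*u^2*v - 32*u*v^2 - 6*u + 8*v
F^* omega = (2*v*(11*u*v - 8*v^2 - 3)) du + (22*u^2*v - 32*u*v^2 - 6*u + 8*v) dv.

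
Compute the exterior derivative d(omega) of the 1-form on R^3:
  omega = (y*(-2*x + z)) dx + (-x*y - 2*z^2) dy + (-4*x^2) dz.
d(omega) = (2*x - y - z) dx ∧ dy + (-8*x - y) dx ∧ dz + (4*z) dy ∧ dz

For a 1-form omega = sum_i f_i dx_i, the exterior derivative is
  d(omega) = sum_{i < j} (∂f_j/∂x_i - ∂f_i/∂x_j) dx_i ∧ dx_j.
  coefficient of dx ∧ dy: ∂f_2/∂x - ∂f_1/∂y = ∂(-x*y - 2*z^2)/∂x - ∂(y*(-2*x + z))/∂y = 2*x - y - z
  coefficient of dx ∧ dz: ∂f_3/∂x - ∂f_1/∂z = ∂(-4*x^2)/∂x - ∂(y*(-2*x + z))/∂z = -8*x - y
  coefficient of dy ∧ dz: ∂f_3/∂y - ∂f_2/∂z = ∂(-4*x^2)/∂y - ∂(-x*y - 2*z^2)/∂z = 4*z
Assembling: d(omega) = (2*x - y - z) dx ∧ dy + (-8*x - y) dx ∧ dz + (4*z) dy ∧ dz.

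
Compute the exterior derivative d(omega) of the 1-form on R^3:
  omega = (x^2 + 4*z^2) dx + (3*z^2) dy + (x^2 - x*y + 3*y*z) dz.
d(omega) = (2*x - y - 8*z) dx ∧ dz + (-x - 3*z) dy ∧ dz

For a 1-form omega = sum_i f_i dx_i, the exterior derivative is
  d(omega) = sum_{i < j} (∂f_j/∂x_i - ∂f_i/∂x_j) dx_i ∧ dx_j.
  coefficient of dx ∧ dz: ∂f_3/∂x - ∂f_1/∂z = ∂(x^2 - x*y + 3*y*z)/∂x - ∂(x^2 + 4*z^2)/∂z = 2*x - y - 8*z
  coefficient of dy ∧ dz: ∂f_3/∂y - ∂f_2/∂z = ∂(x^2 - x*y + 3*y*z)/∂y - ∂(3*z^2)/∂z = -x - 3*z
Assembling: d(omega) = (2*x - y - 8*z) dx ∧ dz + (-x - 3*z) dy ∧ dz.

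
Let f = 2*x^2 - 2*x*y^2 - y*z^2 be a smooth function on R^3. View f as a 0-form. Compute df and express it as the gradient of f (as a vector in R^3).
df = (4*x - 2*y^2) dx + (-4*x*y - z^2) dy + (-2*y*z) dz; grad f = (4*x - 2*y^2, -4*x*y - z^2, -2*y*z)

For a 0-form f, d f = (∂f/∂x) dx + (∂f/∂y) dy + (∂f/∂z) dz. The components of the vector representation are exactly the entries of grad f in Cartesian coordinates:
  ∂f/∂x = 4*x - 2*y^2
  ∂f/∂y = -4*x*y - z^2
  ∂f/∂z = -2*y*z.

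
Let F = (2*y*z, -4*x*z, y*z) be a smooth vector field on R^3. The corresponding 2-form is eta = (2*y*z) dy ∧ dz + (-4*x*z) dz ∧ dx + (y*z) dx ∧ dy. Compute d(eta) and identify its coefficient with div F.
d(eta) = (y) dx ∧ dy ∧ dz; div F = y

For a 2-form in R^3 of the form above, applying d gives a 3-form with coefficient ∂P/∂x + ∂Q/∂y + ∂R/∂z:
  ∂P/∂x = 0
  ∂Q/∂y = 0
  ∂R/∂z = y
Sum = y, which is exactly div F.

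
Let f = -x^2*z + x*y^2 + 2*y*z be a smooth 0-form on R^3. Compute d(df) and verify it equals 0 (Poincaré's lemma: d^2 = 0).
d(df) = 0

Step 1: df = sum_i (∂f/∂x_i) dx_i = (-2*x*z + y^2) dx + (2*x*y + 2*z) dy + (-x^2 + 2*y) dz.
Step 2: Apply d again. Using the 1-form formula, the coefficient of dx ∧ dy in d(df) is ∂^2 f/∂x ∂y - ∂^2 f/∂y ∂x = (2*y) - (2*y) = 0 (equality of mixed partials for smooth f).
Similarly for dx ∧ dz and dy ∧ dz — all coefficients vanish. So d(df) = 0.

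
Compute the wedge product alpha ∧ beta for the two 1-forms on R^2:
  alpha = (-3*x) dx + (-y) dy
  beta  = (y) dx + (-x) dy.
alpha ∧ beta = (3*x^2 + y^2) dx ∧ dy

Distribute the wedge, using dx_i ∧ dx_j = -dx_j ∧ dx_i and dx_i ∧ dx_i = 0. For each pair (i, j) with i < j, the coefficient of dx_i ∧ dx_j in alpha ∧ beta is (alpha_i * beta_j - alpha_j * beta_i). Collecting: alpha ∧ beta = (3*x^2 + y^2) dx ∧ dy.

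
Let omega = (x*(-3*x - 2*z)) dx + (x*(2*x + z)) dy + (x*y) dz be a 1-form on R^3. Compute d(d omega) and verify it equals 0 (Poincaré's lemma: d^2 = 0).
d(d omega) = 0

Step 1: d omega = sum_{i<j} (∂f_j/∂x_i - ∂f_i/∂x_j) dx_i ∧ dx_j:
  coeff of dx ∧ dy: 4*x + z
  coeff of dx ∧ dz: 2*x + y
  coeff of dy ∧ dz: 0
Step 2: Apply d again to each 2-form coefficient. The only possible 3-form in R^3 is dx ∧ dy ∧ dz, with coefficient
  ∂(coeff of dy∧dz)/∂x - ∂(coeff of dx∧dz)/∂y + ∂(coeff of dx∧dy)/∂z
  = ∂/∂x (0) - ∂/∂y (2*x + y) + ∂/∂z (4*x + z).
Each of these terms simplifies to sums of mixed partials that cancel in pairs. The result is 0 (by equality of mixed partials for smooth functions — Schwarz / Clairaut).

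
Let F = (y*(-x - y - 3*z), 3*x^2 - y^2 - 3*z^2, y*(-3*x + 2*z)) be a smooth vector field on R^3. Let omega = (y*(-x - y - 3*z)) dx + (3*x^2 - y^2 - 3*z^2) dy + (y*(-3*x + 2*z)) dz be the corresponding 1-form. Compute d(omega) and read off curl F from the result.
d(omega) = (-3*x + 8*z) dy ∧ dz + (0) dz ∧ dx + (7*x + 2*y + 3*z) dx ∧ dy; curl F = (-3*x + 8*z, 0, 7*x + 2*y + 3*z)

d omega = sum_{i<j} (∂f_j/∂x_i - ∂f_i/∂x_j) dx_i ∧ dx_j. Under the identification (dy ∧ dz, dz ∧ dx, dx ∧ dy) ↔ (e_x, e_y, e_z), the coefficients are exactly the components of curl F. Compute:
  ∂R/∂y - ∂Q/∂z = (-3*x + 2*z) - (-6*z) = -3*x + 8*z
  ∂P/∂z - ∂R/∂x = (-3*y) - (-3*y) = 0
  ∂Q/∂x - ∂P/∂y = (6*x) - (-x - 2*y - 3*z) = 7*x + 2*y + 3*z.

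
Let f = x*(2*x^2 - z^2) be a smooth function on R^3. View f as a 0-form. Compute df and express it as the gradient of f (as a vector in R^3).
df = (6*x^2 - z^2) dx + (0) dy + (-2*x*z) dz; grad f = (6*x^2 - z^2, 0, -2*x*z)

For a 0-form f, d f = (∂f/∂x) dx + (∂f/∂y) dy + (∂f/∂z) dz. The components of the vector representation are exactly the entries of grad f in Cartesian coordinates:
  ∂f/∂x = 6*x^2 - z^2
  ∂f/∂y = 0
  ∂f/∂z = -2*x*z.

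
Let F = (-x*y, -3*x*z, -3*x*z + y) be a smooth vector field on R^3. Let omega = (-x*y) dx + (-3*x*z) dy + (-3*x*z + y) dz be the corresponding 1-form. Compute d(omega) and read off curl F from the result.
d(omega) = (3*x + 1) dy ∧ dz + (3*z) dz ∧ dx + (x - 3*z) dx ∧ dy; curl F = (3*x + 1, 3*z, x - 3*z)

d omega = sum_{i<j} (∂f_j/∂x_i - ∂f_i/∂x_j) dx_i ∧ dx_j. Under the identification (dy ∧ dz, dz ∧ dx, dx ∧ dy) ↔ (e_x, e_y, e_z), the coefficients are exactly the components of curl F. Compute:
  ∂R/∂y - ∂Q/∂z = (1) - (-3*x) = 3*x + 1
  ∂P/∂z - ∂R/∂x = (0) - (-3*z) = 3*z
  ∂Q/∂x - ∂P/∂y = (-3*z) - (-x) = x - 3*z.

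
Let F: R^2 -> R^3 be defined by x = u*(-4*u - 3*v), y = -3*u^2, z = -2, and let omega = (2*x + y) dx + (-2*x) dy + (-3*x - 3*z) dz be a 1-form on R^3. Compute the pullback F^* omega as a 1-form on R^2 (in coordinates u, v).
F^* omega = (u*(40*u^2 + 45*u*v + 18*v^2)) du + (u^2*(33*u + 18*v)) dv

Using F^*(f dg) = (f ∘ F) d(g ∘ F), substitute each coordinate x_i by F_i(u, v) in f_i, and replace dx_i by d F_i = (∂F_i/∂u) du + (∂F_i/∂v) dv.
  For the x component: f_1(F) = u*(-11*u - 6*v); d F_1 = (-8*u - 3*v) du + (-3*u) dv
  For the y component: f_2(F) = 2*u*(4*u + 3*v); d F_2 = (-6*u) du + (0) dv
  For the z component: f_3(F) = 12*u^2 + 9*u*v + 6; d F_3 = (0) du + (0) dv
Combining and collecting du, dv coefficients:
  coeff of du: u*(40*u^2 + 45*u*v + 18*v^2)
  coeff of dv: u^2*(33*u + 18*v)
F^* omega = (u*(40*u^2 + 45*u*v + 18*v^2)) du + (u^2*(33*u + 18*v)) dv.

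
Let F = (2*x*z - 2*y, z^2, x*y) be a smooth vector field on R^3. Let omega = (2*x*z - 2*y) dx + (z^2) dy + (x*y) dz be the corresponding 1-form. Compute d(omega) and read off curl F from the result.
d(omega) = (x - 2*z) dy ∧ dz + (2*x - y) dz ∧ dx + (2) dx ∧ dy; curl F = (x - 2*z, 2*x - y, 2)

d omega = sum_{i<j} (∂f_j/∂x_i - ∂f_i/∂x_j) dx_i ∧ dx_j. Under the identification (dy ∧ dz, dz ∧ dx, dx ∧ dy) ↔ (e_x, e_y, e_z), the coefficients are exactly the components of curl F. Compute:
  ∂R/∂y - ∂Q/∂z = (x) - (2*z) = x - 2*z
  ∂P/∂z - ∂R/∂x = (2*x) - (y) = 2*x - y
  ∂Q/∂x - ∂P/∂y = (0) - (-2) = 2.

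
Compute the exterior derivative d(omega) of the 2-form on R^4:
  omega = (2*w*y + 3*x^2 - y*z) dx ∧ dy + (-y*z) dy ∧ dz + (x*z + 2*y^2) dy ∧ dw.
d(omega) = (-y) dx ∧ dy ∧ dz + (2*y + z) dx ∧ dy ∧ dw + (-x) dy ∧ dz ∧ dw

For a 2-form omega = sum_{i<j} g_{ij} dx_i ∧ dx_j, the exterior derivative is
  d(omega) = sum_{i<j} d(g_{ij}) ∧ dx_i ∧ dx_j = sum_{i<j, k} (∂g_{ij}/∂x_k) dx_k ∧ dx_i ∧ dx_j.
Expand each term, using dx_k ∧ dx_i ∧ dx_j = sgn(permutation) dx_{(a)} ∧ dx_{(b)} ∧ dx_{(c)} with (a < b < c) sorted:
  d(2*w*y + 3*x^2 - y*z) includes (∂/∂z)(2*w*y + 3*x^2 - y*z) dz = (-y) dz, which multiplied by dx ∧ dy gives (-y) dx ∧ dy ∧ dz
  d(2*w*y + 3*x^2 - y*z) includes (∂/∂w)(2*w*y + 3*x^2 - y*z) dw = (2*y) dw, which multiplied by dx ∧ dy gives (2*y) dx ∧ dy ∧ dw
  d(x*z + 2*y^2) includes (∂/∂x)(x*z + 2*y^2) dx = (z) dx, which multiplied by dy ∧ dw gives (z) dx ∧ dy ∧ dw
  d(x*z + 2*y^2) includes (∂/∂z)(x*z + 2*y^2) dz = (x) dz, which multiplied by dy ∧ dw gives (-x) dy ∧ dz ∧ dw
Collecting like 3-forms: d(omega) = (-y) dx ∧ dy ∧ dz + (2*y + z) dx ∧ dy ∧ dw + (-x) dy ∧ dz ∧ dw.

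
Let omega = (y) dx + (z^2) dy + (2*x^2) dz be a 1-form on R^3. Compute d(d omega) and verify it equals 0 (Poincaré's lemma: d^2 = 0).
d(d omega) = 0

Step 1: d omega = sum_{i<j} (∂f_j/∂x_i - ∂f_i/∂x_j) dx_i ∧ dx_j:
  coeff of dx ∧ dy: -1
  coeff of dx ∧ dz: 4*x
  coeff of dy ∧ dz: -2*z
Step 2: Apply d again to each 2-form coefficient. The only possible 3-form in R^3 is dx ∧ dy ∧ dz, with coefficient
  ∂(coeff of dy∧dz)/∂x - ∂(coeff of dx∧dz)/∂y + ∂(coeff of dx∧dy)/∂z
  = ∂/∂x (-2*z) - ∂/∂y (4*x) + ∂/∂z (-1).
Each of these terms simplifies to sums of mixed partials that cancel in pairs. The result is 0 (by equality of mixed partials for smooth functions — Schwarz / Clairaut).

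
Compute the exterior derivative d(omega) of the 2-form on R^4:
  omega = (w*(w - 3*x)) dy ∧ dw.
d(omega) = (-3*w) dx ∧ dy ∧ dw

For a 2-form omega = sum_{i<j} g_{ij} dx_i ∧ dx_j, the exterior derivative is
  d(omega) = sum_{i<j} d(g_{ij}) ∧ dx_i ∧ dx_j = sum_{i<j, k} (∂g_{ij}/∂x_k) dx_k ∧ dx_i ∧ dx_j.
Expand each term, using dx_k ∧ dx_i ∧ dx_j = sgn(permutation) dx_{(a)} ∧ dx_{(b)} ∧ dx_{(c)} with (a < b < c) sorted:
  d(w*(w - 3*x)) includes (∂/∂x)(w*(w - 3*x)) dx = (-3*w) dx, which multiplied by dy ∧ dw gives (-3*w) dx ∧ dy ∧ dw
Collecting like 3-forms: d(omega) = (-3*w) dx ∧ dy ∧ dw.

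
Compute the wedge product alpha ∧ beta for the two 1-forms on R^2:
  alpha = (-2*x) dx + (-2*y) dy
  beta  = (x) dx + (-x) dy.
alpha ∧ beta = (2*x*(x + y)) dx ∧ dy

Distribute the wedge, using dx_i ∧ dx_j = -dx_j ∧ dx_i and dx_i ∧ dx_i = 0. For each pair (i, j) with i < j, the coefficient of dx_i ∧ dx_j in alpha ∧ beta is (alpha_i * beta_j - alpha_j * beta_i). Collecting: alpha ∧ beta = (2*x*(x + y)) dx ∧ dy.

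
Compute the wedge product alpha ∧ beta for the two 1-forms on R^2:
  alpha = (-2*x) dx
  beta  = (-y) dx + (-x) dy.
alpha ∧ beta = (2*x^2) dx ∧ dy

Distribute the wedge, using dx_i ∧ dx_j = -dx_j ∧ dx_i and dx_i ∧ dx_i = 0. For each pair (i, j) with i < j, the coefficient of dx_i ∧ dx_j in alpha ∧ beta is (alpha_i * beta_j - alpha_j * beta_i). Collecting: alpha ∧ beta = (2*x^2) dx ∧ dy.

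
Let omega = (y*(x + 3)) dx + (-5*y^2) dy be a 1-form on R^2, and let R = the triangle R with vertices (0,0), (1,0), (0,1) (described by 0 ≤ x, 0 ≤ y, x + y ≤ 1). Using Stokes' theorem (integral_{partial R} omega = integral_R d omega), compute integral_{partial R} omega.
integral_(partial R) omega = -5/3

Stokes: integral_partial_R omega = integral_R d omega with d omega = (∂Q/∂x - ∂P/∂y) dx ∧ dy.
  ∂Q/∂x = 0
  ∂P/∂y = x + 3
  integrand = ∂Q/∂x - ∂P/∂y = -x - 3.
Integrating over R: integral_0^1 integral_0^{1-x} (-x - 3) dy dx = -5/3.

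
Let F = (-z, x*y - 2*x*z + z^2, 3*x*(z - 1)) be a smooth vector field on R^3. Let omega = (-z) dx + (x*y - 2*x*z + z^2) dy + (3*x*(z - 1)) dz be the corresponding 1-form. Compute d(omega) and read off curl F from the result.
d(omega) = (2*x - 2*z) dy ∧ dz + (2 - 3*z) dz ∧ dx + (y - 2*z) dx ∧ dy; curl F = (2*x - 2*z, 2 - 3*z, y - 2*z)

d omega = sum_{i<j} (∂f_j/∂x_i - ∂f_i/∂x_j) dx_i ∧ dx_j. Under the identification (dy ∧ dz, dz ∧ dx, dx ∧ dy) ↔ (e_x, e_y, e_z), the coefficients are exactly the components of curl F. Compute:
  ∂R/∂y - ∂Q/∂z = (0) - (-2*x + 2*z) = 2*x - 2*z
  ∂P/∂z - ∂R/∂x = (-1) - (3*z - 3) = 2 - 3*z
  ∂Q/∂x - ∂P/∂y = (y - 2*z) - (0) = y - 2*z.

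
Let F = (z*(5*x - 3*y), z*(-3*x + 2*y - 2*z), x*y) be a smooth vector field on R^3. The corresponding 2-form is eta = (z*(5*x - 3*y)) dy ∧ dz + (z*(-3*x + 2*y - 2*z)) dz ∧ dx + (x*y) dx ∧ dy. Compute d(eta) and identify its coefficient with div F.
d(eta) = (7*z) dx ∧ dy ∧ dz; div F = 7*z

For a 2-form in R^3 of the form above, applying d gives a 3-form with coefficient ∂P/∂x + ∂Q/∂y + ∂R/∂z:
  ∂P/∂x = 5*z
  ∂Q/∂y = 2*z
  ∂R/∂z = 0
Sum = 7*z, which is exactly div F.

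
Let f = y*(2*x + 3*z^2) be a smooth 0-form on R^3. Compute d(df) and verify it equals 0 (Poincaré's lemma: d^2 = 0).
d(df) = 0

Step 1: df = sum_i (∂f/∂x_i) dx_i = (2*y) dx + (2*x + 3*z^2) dy + (6*y*z) dz.
Step 2: Apply d again. Using the 1-form formula, the coefficient of dx ∧ dy in d(df) is ∂^2 f/∂x ∂y - ∂^2 f/∂y ∂x = (2) - (2) = 0 (equality of mixed partials for smooth f).
Similarly for dx ∧ dz and dy ∧ dz — all coefficients vanish. So d(df) = 0.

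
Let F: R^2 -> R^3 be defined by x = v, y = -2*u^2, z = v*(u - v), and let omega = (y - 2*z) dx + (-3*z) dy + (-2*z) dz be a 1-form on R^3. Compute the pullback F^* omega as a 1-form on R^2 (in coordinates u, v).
F^* omega = (2*v*(6*u^2 - 7*u*v + v^2)) du + (-2*u^2*v - 2*u^2 + 6*u*v^2 - 2*u*v - 4*v^3 + 2*v^2) dv

Using F^*(f dg) = (f ∘ F) d(g ∘ F), substitute each coordinate x_i by F_i(u, v) in f_i, and replace dx_i by d F_i = (∂F_i/∂u) du + (∂F_i/∂v) dv.
  For the x component: f_1(F) = -2*u^2 - 2*u*v + 2*v^2; d F_1 = (0) du + (1) dv
  For the y component: f_2(F) = 3*v*(-u + v); d F_2 = (-4*u) du + (0) dv
  For the z component: f_3(F) = 2*v*(-u + v); d F_3 = (v) du + (u - 2*v) dv
Combining and collecting du, dv coefficients:
  coeff of du: 2*v*(6*u^2 - 7*u*v + v^2)
  coeff of dv: -2*u^2*v - 2*u^2 + 6*u*v^2 - 2*u*v - 4*v^3 + 2*v^2
F^* omega = (2*v*(6*u^2 - 7*u*v + v^2)) du + (-2*u^2*v - 2*u^2 + 6*u*v^2 - 2*u*v - 4*v^3 + 2*v^2) dv.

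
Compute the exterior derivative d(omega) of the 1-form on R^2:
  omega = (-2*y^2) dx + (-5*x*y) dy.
d(omega) = (-y) dx ∧ dy

For a 1-form omega = sum_i f_i dx_i, the exterior derivative is
  d(omega) = sum_{i < j} (∂f_j/∂x_i - ∂f_i/∂x_j) dx_i ∧ dx_j.
  coefficient of dx ∧ dy: ∂f_2/∂x - ∂f_1/∂y = ∂(-5*x*y)/∂x - ∂(-2*y^2)/∂y = -y
Assembling: d(omega) = (-y) dx ∧ dy.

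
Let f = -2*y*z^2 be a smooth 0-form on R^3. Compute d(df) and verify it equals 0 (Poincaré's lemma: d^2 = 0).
d(df) = 0

Step 1: df = sum_i (∂f/∂x_i) dx_i = (0) dx + (-2*z^2) dy + (-4*y*z) dz.
Step 2: Apply d again. Using the 1-form formula, the coefficient of dx ∧ dy in d(df) is ∂^2 f/∂x ∂y - ∂^2 f/∂y ∂x = (0) - (0) = 0 (equality of mixed partials for smooth f).
Similarly for dx ∧ dz and dy ∧ dz — all coefficients vanish. So d(df) = 0.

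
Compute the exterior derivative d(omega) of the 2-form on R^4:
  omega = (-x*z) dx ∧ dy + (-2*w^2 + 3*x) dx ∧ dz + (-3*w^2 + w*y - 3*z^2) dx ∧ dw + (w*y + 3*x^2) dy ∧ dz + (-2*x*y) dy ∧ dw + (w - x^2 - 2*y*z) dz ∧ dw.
d(omega) = (5*x) dx ∧ dy ∧ dz + (-4*w - 2*x + 6*z) dx ∧ dz ∧ dw + (-w - 2*y) dx ∧ dy ∧ dw + (y - 2*z) dy ∧ dz ∧ dw

For a 2-form omega = sum_{i<j} g_{ij} dx_i ∧ dx_j, the exterior derivative is
  d(omega) = sum_{i<j} d(g_{ij}) ∧ dx_i ∧ dx_j = sum_{i<j, k} (∂g_{ij}/∂x_k) dx_k ∧ dx_i ∧ dx_j.
Expand each term, using dx_k ∧ dx_i ∧ dx_j = sgn(permutation) dx_{(a)} ∧ dx_{(b)} ∧ dx_{(c)} with (a < b < c) sorted:
  d(-x*z) includes (∂/∂z)(-x*z) dz = (-x) dz, which multiplied by dx ∧ dy gives (-x) dx ∧ dy ∧ dz
  d(-2*w^2 + 3*x) includes (∂/∂w)(-2*w^2 + 3*x) dw = (-4*w) dw, which multiplied by dx ∧ dz gives (-4*w) dx ∧ dz ∧ dw
  d(-3*w^2 + w*y - 3*z^2) includes (∂/∂y)(-3*w^2 + w*y - 3*z^2) dy = (w) dy, which multiplied by dx ∧ dw gives (-w) dx ∧ dy ∧ dw
  d(-3*w^2 + w*y - 3*z^2) includes (∂/∂z)(-3*w^2 + w*y - 3*z^2) dz = (-6*z) dz, which multiplied by dx ∧ dw gives (6*z) dx ∧ dz ∧ dw
  d(w*y + 3*x^2) includes (∂/∂x)(w*y + 3*x^2) dx = (6*x) dx, which multiplied by dy ∧ dz gives (6*x) dx ∧ dy ∧ dz
  d(w*y + 3*x^2) includes (∂/∂w)(w*y + 3*x^2) dw = (y) dw, which multiplied by dy ∧ dz gives (y) dy ∧ dz ∧ dw
  d(-2*x*y) includes (∂/∂x)(-2*x*y) dx = (-2*y) dx, which multiplied by dy ∧ dw gives (-2*y) dx ∧ dy ∧ dw
  d(w - x^2 - 2*y*z) includes (∂/∂x)(w - x^2 - 2*y*z) dx = (-2*x) dx, which multiplied by dz ∧ dw gives (-2*x) dx ∧ dz ∧ dw
  d(w - x^2 - 2*y*z) includes (∂/∂y)(w - x^2 - 2*y*z) dy = (-2*z) dy, which multiplied by dz ∧ dw gives (-2*z) dy ∧ dz ∧ dw
Collecting like 3-forms: d(omega) = (5*x) dx ∧ dy ∧ dz + (-4*w - 2*x + 6*z) dx ∧ dz ∧ dw + (-w - 2*y) dx ∧ dy ∧ dw + (y - 2*z) dy ∧ dz ∧ dw.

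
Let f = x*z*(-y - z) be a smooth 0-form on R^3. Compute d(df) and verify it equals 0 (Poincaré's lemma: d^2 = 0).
d(df) = 0

Step 1: df = sum_i (∂f/∂x_i) dx_i = (z*(-y - z)) dx + (-x*z) dy + (x*(-y - 2*z)) dz.
Step 2: Apply d again. Using the 1-form formula, the coefficient of dx ∧ dy in d(df) is ∂^2 f/∂x ∂y - ∂^2 f/∂y ∂x = (-z) - (-z) = 0 (equality of mixed partials for smooth f).
Similarly for dx ∧ dz and dy ∧ dz — all coefficients vanish. So d(df) = 0.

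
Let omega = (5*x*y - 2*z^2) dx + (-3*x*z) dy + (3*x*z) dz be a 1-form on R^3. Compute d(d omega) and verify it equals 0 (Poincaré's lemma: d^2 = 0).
d(d omega) = 0

Step 1: d omega = sum_{i<j} (∂f_j/∂x_i - ∂f_i/∂x_j) dx_i ∧ dx_j:
  coeff of dx ∧ dy: -5*x - 3*z
  coeff of dx ∧ dz: 7*z
  coeff of dy ∧ dz: 3*x
Step 2: Apply d again to each 2-form coefficient. The only possible 3-form in R^3 is dx ∧ dy ∧ dz, with coefficient
  ∂(coeff of dy∧dz)/∂x - ∂(coeff of dx∧dz)/∂y + ∂(coeff of dx∧dy)/∂z
  = ∂/∂x (3*x) - ∂/∂y (7*z) + ∂/∂z (-5*x - 3*z).
Each of these terms simplifies to sums of mixed partials that cancel in pairs. The result is 0 (by equality of mixed partials for smooth functions — Schwarz / Clairaut).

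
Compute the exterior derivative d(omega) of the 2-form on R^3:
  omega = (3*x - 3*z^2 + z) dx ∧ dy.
d(omega) = (1 - 6*z) dx ∧ dy ∧ dz

For a 2-form omega = sum_{i<j} g_{ij} dx_i ∧ dx_j, the exterior derivative is
  d(omega) = sum_{i<j} d(g_{ij}) ∧ dx_i ∧ dx_j = sum_{i<j, k} (∂g_{ij}/∂x_k) dx_k ∧ dx_i ∧ dx_j.
Expand each term, using dx_k ∧ dx_i ∧ dx_j = sgn(permutation) dx_{(a)} ∧ dx_{(b)} ∧ dx_{(c)} with (a < b < c) sorted:
  d(3*x - 3*z^2 + z) includes (∂/∂z)(3*x - 3*z^2 + z) dz = (1 - 6*z) dz, which multiplied by dx ∧ dy gives (1 - 6*z) dx ∧ dy ∧ dz
Collecting like 3-forms: d(omega) = (1 - 6*z) dx ∧ dy ∧ dz.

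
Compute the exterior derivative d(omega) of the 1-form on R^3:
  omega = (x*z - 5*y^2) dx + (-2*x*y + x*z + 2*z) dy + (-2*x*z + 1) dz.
d(omega) = (8*y + z) dx ∧ dy + (-x - 2*z) dx ∧ dz + (-x - 2) dy ∧ dz

For a 1-form omega = sum_i f_i dx_i, the exterior derivative is
  d(omega) = sum_{i < j} (∂f_j/∂x_i - ∂f_i/∂x_j) dx_i ∧ dx_j.
  coefficient of dx ∧ dy: ∂f_2/∂x - ∂f_1/∂y = ∂(-2*x*y + x*z + 2*z)/∂x - ∂(x*z - 5*y^2)/∂y = 8*y + z
  coefficient of dx ∧ dz: ∂f_3/∂x - ∂f_1/∂z = ∂(-2*x*z + 1)/∂x - ∂(x*z - 5*y^2)/∂z = -x - 2*z
  coefficient of dy ∧ dz: ∂f_3/∂y - ∂f_2/∂z = ∂(-2*x*z + 1)/∂y - ∂(-2*x*y + x*z + 2*z)/∂z = -x - 2
Assembling: d(omega) = (8*y + z) dx ∧ dy + (-x - 2*z) dx ∧ dz + (-x - 2) dy ∧ dz.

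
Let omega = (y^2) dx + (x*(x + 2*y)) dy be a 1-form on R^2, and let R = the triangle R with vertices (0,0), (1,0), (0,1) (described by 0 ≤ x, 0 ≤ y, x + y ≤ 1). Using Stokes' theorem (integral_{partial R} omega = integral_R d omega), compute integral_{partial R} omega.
integral_(partial R) omega = 1/3

Stokes: integral_partial_R omega = integral_R d omega with d omega = (∂Q/∂x - ∂P/∂y) dx ∧ dy.
  ∂Q/∂x = 2*x + 2*y
  ∂P/∂y = 2*y
  integrand = ∂Q/∂x - ∂P/∂y = 2*x.
Integrating over R: integral_0^1 integral_0^{1-x} (2*x) dy dx = 1/3.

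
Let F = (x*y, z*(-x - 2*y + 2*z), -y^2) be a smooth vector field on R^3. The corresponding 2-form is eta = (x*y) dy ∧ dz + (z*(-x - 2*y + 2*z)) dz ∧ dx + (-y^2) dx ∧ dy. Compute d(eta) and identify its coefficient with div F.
d(eta) = (y - 2*z) dx ∧ dy ∧ dz; div F = y - 2*z

For a 2-form in R^3 of the form above, applying d gives a 3-form with coefficient ∂P/∂x + ∂Q/∂y + ∂R/∂z:
  ∂P/∂x = y
  ∂Q/∂y = -2*z
  ∂R/∂z = 0
Sum = y - 2*z, which is exactly div F.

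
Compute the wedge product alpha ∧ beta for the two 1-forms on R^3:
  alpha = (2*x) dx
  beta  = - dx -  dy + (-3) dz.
alpha ∧ beta = (-2*x) dx ∧ dy + (-6*x) dx ∧ dz

Distribute the wedge, using dx_i ∧ dx_j = -dx_j ∧ dx_i and dx_i ∧ dx_i = 0. For each pair (i, j) with i < j, the coefficient of dx_i ∧ dx_j in alpha ∧ beta is (alpha_i * beta_j - alpha_j * beta_i). Collecting: alpha ∧ beta = (-2*x) dx ∧ dy + (-6*x) dx ∧ dz.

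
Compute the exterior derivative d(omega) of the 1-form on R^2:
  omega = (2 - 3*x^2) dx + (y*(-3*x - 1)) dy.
d(omega) = (-3*y) dx ∧ dy

For a 1-form omega = sum_i f_i dx_i, the exterior derivative is
  d(omega) = sum_{i < j} (∂f_j/∂x_i - ∂f_i/∂x_j) dx_i ∧ dx_j.
  coefficient of dx ∧ dy: ∂f_2/∂x - ∂f_1/∂y = ∂(y*(-3*x - 1))/∂x - ∂(2 - 3*x^2)/∂y = -3*y
Assembling: d(omega) = (-3*y) dx ∧ dy.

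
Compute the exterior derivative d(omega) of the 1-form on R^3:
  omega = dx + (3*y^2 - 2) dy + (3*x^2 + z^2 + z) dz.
d(omega) = (6*x) dx ∧ dz

For a 1-form omega = sum_i f_i dx_i, the exterior derivative is
  d(omega) = sum_{i < j} (∂f_j/∂x_i - ∂f_i/∂x_j) dx_i ∧ dx_j.
  coefficient of dx ∧ dz: ∂f_3/∂x - ∂f_1/∂z = ∂(3*x^2 + z^2 + z)/∂x - ∂(1)/∂z = 6*x
Assembling: d(omega) = (6*x) dx ∧ dz.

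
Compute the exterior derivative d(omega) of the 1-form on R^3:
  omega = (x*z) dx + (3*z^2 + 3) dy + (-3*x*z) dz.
d(omega) = (-x - 3*z) dx ∧ dz + (-6*z) dy ∧ dz

For a 1-form omega = sum_i f_i dx_i, the exterior derivative is
  d(omega) = sum_{i < j} (∂f_j/∂x_i - ∂f_i/∂x_j) dx_i ∧ dx_j.
  coefficient of dx ∧ dz: ∂f_3/∂x - ∂f_1/∂z = ∂(-3*x*z)/∂x - ∂(x*z)/∂z = -x - 3*z
  coefficient of dy ∧ dz: ∂f_3/∂y - ∂f_2/∂z = ∂(-3*x*z)/∂y - ∂(3*z^2 + 3)/∂z = -6*z
Assembling: d(omega) = (-x - 3*z) dx ∧ dz + (-6*z) dy ∧ dz.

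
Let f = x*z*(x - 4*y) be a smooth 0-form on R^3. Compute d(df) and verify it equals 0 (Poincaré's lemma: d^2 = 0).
d(df) = 0

Step 1: df = sum_i (∂f/∂x_i) dx_i = (2*z*(x - 2*y)) dx + (-4*x*z) dy + (x*(x - 4*y)) dz.
Step 2: Apply d again. Using the 1-form formula, the coefficient of dx ∧ dy in d(df) is ∂^2 f/∂x ∂y - ∂^2 f/∂y ∂x = (-4*z) - (-4*z) = 0 (equality of mixed partials for smooth f).
Similarly for dx ∧ dz and dy ∧ dz — all coefficients vanish. So d(df) = 0.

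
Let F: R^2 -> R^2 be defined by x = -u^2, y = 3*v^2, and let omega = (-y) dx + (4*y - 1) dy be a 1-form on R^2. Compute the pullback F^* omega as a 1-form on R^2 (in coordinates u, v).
F^* omega = (6*u*v^2) du + (72*v^3 - 6*v) dv

Using F^*(f dg) = (f ∘ F) d(g ∘ F), substitute each coordinate x_i by F_i(u, v) in f_i, and replace dx_i by d F_i = (∂F_i/∂u) du + (∂F_i/∂v) dv.
  For the x component: f_1(F) = -3*v^2; d F_1 = (-2*u) du + (0) dv
  For the y component: f_2(F) = 12*v^2 - 1; d F_2 = (0) du + (6*v) dv
Combining and collecting du, dv coefficients:
  coeff of du: 6*u*v^2
  coeff of dv: 72*v^3 - 6*v
F^* omega = (6*u*v^2) du + (72*v^3 - 6*v) dv.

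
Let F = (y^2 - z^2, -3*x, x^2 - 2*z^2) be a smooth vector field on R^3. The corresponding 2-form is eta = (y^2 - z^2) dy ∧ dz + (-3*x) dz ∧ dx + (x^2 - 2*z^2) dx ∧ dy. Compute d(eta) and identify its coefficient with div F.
d(eta) = (-4*z) dx ∧ dy ∧ dz; div F = -4*z

For a 2-form in R^3 of the form above, applying d gives a 3-form with coefficient ∂P/∂x + ∂Q/∂y + ∂R/∂z:
  ∂P/∂x = 0
  ∂Q/∂y = 0
  ∂R/∂z = -4*z
Sum = -4*z, which is exactly div F.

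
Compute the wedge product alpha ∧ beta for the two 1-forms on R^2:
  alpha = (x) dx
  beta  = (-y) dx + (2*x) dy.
alpha ∧ beta = (2*x^2) dx ∧ dy

Distribute the wedge, using dx_i ∧ dx_j = -dx_j ∧ dx_i and dx_i ∧ dx_i = 0. For each pair (i, j) with i < j, the coefficient of dx_i ∧ dx_j in alpha ∧ beta is (alpha_i * beta_j - alpha_j * beta_i). Collecting: alpha ∧ beta = (2*x^2) dx ∧ dy.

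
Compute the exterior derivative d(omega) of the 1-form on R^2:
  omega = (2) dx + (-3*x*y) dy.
d(omega) = (-3*y) dx ∧ dy

For a 1-form omega = sum_i f_i dx_i, the exterior derivative is
  d(omega) = sum_{i < j} (∂f_j/∂x_i - ∂f_i/∂x_j) dx_i ∧ dx_j.
  coefficient of dx ∧ dy: ∂f_2/∂x - ∂f_1/∂y = ∂(-3*x*y)/∂x - ∂(2)/∂y = -3*y
Assembling: d(omega) = (-3*y) dx ∧ dy.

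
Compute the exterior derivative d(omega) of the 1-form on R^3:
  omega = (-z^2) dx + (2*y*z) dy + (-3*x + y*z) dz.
d(omega) = (2*z - 3) dx ∧ dz + (-2*y + z) dy ∧ dz

For a 1-form omega = sum_i f_i dx_i, the exterior derivative is
  d(omega) = sum_{i < j} (∂f_j/∂x_i - ∂f_i/∂x_j) dx_i ∧ dx_j.
  coefficient of dx ∧ dz: ∂f_3/∂x - ∂f_1/∂z = ∂(-3*x + y*z)/∂x - ∂(-z^2)/∂z = 2*z - 3
  coefficient of dy ∧ dz: ∂f_3/∂y - ∂f_2/∂z = ∂(-3*x + y*z)/∂y - ∂(2*y*z)/∂z = -2*y + z
Assembling: d(omega) = (2*z - 3) dx ∧ dz + (-2*y + z) dy ∧ dz.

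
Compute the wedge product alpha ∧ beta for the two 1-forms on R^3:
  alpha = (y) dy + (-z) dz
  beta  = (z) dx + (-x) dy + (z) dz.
alpha ∧ beta = (-y*z) dx ∧ dy + (z*(-x + y)) dy ∧ dz + (z^2) dx ∧ dz

Distribute the wedge, using dx_i ∧ dx_j = -dx_j ∧ dx_i and dx_i ∧ dx_i = 0. For each pair (i, j) with i < j, the coefficient of dx_i ∧ dx_j in alpha ∧ beta is (alpha_i * beta_j - alpha_j * beta_i). Collecting: alpha ∧ beta = (-y*z) dx ∧ dy + (z*(-x + y)) dy ∧ dz + (z^2) dx ∧ dz.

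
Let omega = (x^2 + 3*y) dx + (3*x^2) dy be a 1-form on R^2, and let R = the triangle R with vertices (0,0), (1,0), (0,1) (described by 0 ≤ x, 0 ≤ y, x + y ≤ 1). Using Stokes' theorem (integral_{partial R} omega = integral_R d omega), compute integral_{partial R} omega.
integral_(partial R) omega = -1/2

Stokes: integral_partial_R omega = integral_R d omega with d omega = (∂Q/∂x - ∂P/∂y) dx ∧ dy.
  ∂Q/∂x = 6*x
  ∂P/∂y = 3
  integrand = ∂Q/∂x - ∂P/∂y = 6*x - 3.
Integrating over R: integral_0^1 integral_0^{1-x} (6*x - 3) dy dx = -1/2.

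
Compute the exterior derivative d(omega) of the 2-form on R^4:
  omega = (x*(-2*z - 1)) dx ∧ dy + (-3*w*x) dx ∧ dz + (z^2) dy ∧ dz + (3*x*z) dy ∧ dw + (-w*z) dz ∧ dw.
d(omega) = (-2*x) dx ∧ dy ∧ dz + (-3*x) dx ∧ dz ∧ dw + (3*z) dx ∧ dy ∧ dw + (-3*x) dy ∧ dz ∧ dw

For a 2-form omega = sum_{i<j} g_{ij} dx_i ∧ dx_j, the exterior derivative is
  d(omega) = sum_{i<j} d(g_{ij}) ∧ dx_i ∧ dx_j = sum_{i<j, k} (∂g_{ij}/∂x_k) dx_k ∧ dx_i ∧ dx_j.
Expand each term, using dx_k ∧ dx_i ∧ dx_j = sgn(permutation) dx_{(a)} ∧ dx_{(b)} ∧ dx_{(c)} with (a < b < c) sorted:
  d(x*(-2*z - 1)) includes (∂/∂z)(x*(-2*z - 1)) dz = (-2*x) dz, which multiplied by dx ∧ dy gives (-2*x) dx ∧ dy ∧ dz
  d(-3*w*x) includes (∂/∂w)(-3*w*x) dw = (-3*x) dw, which multiplied by dx ∧ dz gives (-3*x) dx ∧ dz ∧ dw
  d(3*x*z) includes (∂/∂x)(3*x*z) dx = (3*z) dx, which multiplied by dy ∧ dw gives (3*z) dx ∧ dy ∧ dw
  d(3*x*z) includes (∂/∂z)(3*x*z) dz = (3*x) dz, which multiplied by dy ∧ dw gives (-3*x) dy ∧ dz ∧ dw
Collecting like 3-forms: d(omega) = (-2*x) dx ∧ dy ∧ dz + (-3*x) dx ∧ dz ∧ dw + (3*z) dx ∧ dy ∧ dw + (-3*x) dy ∧ dz ∧ dw.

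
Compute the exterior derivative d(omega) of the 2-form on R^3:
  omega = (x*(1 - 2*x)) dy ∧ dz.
d(omega) = (1 - 4*x) dx ∧ dy ∧ dz

For a 2-form omega = sum_{i<j} g_{ij} dx_i ∧ dx_j, the exterior derivative is
  d(omega) = sum_{i<j} d(g_{ij}) ∧ dx_i ∧ dx_j = sum_{i<j, k} (∂g_{ij}/∂x_k) dx_k ∧ dx_i ∧ dx_j.
Expand each term, using dx_k ∧ dx_i ∧ dx_j = sgn(permutation) dx_{(a)} ∧ dx_{(b)} ∧ dx_{(c)} with (a < b < c) sorted:
  d(x*(1 - 2*x)) includes (∂/∂x)(x*(1 - 2*x)) dx = (1 - 4*x) dx, which multiplied by dy ∧ dz gives (1 - 4*x) dx ∧ dy ∧ dz
Collecting like 3-forms: d(omega) = (1 - 4*x) dx ∧ dy ∧ dz.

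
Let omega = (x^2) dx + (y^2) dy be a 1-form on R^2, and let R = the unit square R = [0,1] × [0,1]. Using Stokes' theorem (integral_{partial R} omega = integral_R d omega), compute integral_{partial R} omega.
integral_(partial R) omega = 0

Stokes: integral_partial_R omega = integral_R d omega with d omega = (∂Q/∂x - ∂P/∂y) dx ∧ dy.
  ∂Q/∂x = 0
  ∂P/∂y = 0
  integrand = ∂Q/∂x - ∂P/∂y = 0.
Integrating over R: integral_0^1 integral_0^1 (0) dx dy = 0.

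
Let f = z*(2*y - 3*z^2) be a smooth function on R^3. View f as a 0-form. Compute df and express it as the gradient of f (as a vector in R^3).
df = (0) dx + (2*z) dy + (2*y - 9*z^2) dz; grad f = (0, 2*z, 2*y - 9*z^2)

For a 0-form f, d f = (∂f/∂x) dx + (∂f/∂y) dy + (∂f/∂z) dz. The components of the vector representation are exactly the entries of grad f in Cartesian coordinates:
  ∂f/∂x = 0
  ∂f/∂y = 2*z
  ∂f/∂z = 2*y - 9*z^2.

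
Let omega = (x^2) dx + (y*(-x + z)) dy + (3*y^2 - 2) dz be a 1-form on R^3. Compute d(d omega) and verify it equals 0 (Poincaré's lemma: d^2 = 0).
d(d omega) = 0

Step 1: d omega = sum_{i<j} (∂f_j/∂x_i - ∂f_i/∂x_j) dx_i ∧ dx_j:
  coeff of dx ∧ dy: -y
  coeff of dx ∧ dz: 0
  coeff of dy ∧ dz: 5*y
Step 2: Apply d again to each 2-form coefficient. The only possible 3-form in R^3 is dx ∧ dy ∧ dz, with coefficient
  ∂(coeff of dy∧dz)/∂x - ∂(coeff of dx∧dz)/∂y + ∂(coeff of dx∧dy)/∂z
  = ∂/∂x (5*y) - ∂/∂y (0) + ∂/∂z (-y).
Each of these terms simplifies to sums of mixed partials that cancel in pairs. The result is 0 (by equality of mixed partials for smooth functions — Schwarz / Clairaut).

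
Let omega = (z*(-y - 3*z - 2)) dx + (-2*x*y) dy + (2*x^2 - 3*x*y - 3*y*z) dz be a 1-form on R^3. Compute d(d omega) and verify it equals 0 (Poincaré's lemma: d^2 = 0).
d(d omega) = 0

Step 1: d omega = sum_{i<j} (∂f_j/∂x_i - ∂f_i/∂x_j) dx_i ∧ dx_j:
  coeff of dx ∧ dy: -2*y + z
  coeff of dx ∧ dz: 4*x - 2*y + 6*z + 2
  coeff of dy ∧ dz: -3*x - 3*z
Step 2: Apply d again to each 2-form coefficient. The only possible 3-form in R^3 is dx ∧ dy ∧ dz, with coefficient
  ∂(coeff of dy∧dz)/∂x - ∂(coeff of dx∧dz)/∂y + ∂(coeff of dx∧dy)/∂z
  = ∂/∂x (-3*x - 3*z) - ∂/∂y (4*x - 2*y + 6*z + 2) + ∂/∂z (-2*y + z).
Each of these terms simplifies to sums of mixed partials that cancel in pairs. The result is 0 (by equality of mixed partials for smooth functions — Schwarz / Clairaut).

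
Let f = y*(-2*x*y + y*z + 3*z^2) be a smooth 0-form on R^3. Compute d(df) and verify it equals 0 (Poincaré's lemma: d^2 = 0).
d(df) = 0

Step 1: df = sum_i (∂f/∂x_i) dx_i = (-2*y^2) dx + (-4*x*y + 2*y*z + 3*z^2) dy + (y*(y + 6*z)) dz.
Step 2: Apply d again. Using the 1-form formula, the coefficient of dx ∧ dy in d(df) is ∂^2 f/∂x ∂y - ∂^2 f/∂y ∂x = (-4*y) - (-4*y) = 0 (equality of mixed partials for smooth f).
Similarly for dx ∧ dz and dy ∧ dz — all coefficients vanish. So d(df) = 0.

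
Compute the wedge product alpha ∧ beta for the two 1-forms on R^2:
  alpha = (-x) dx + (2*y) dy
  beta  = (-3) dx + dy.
alpha ∧ beta = (-x + 6*y) dx ∧ dy

Distribute the wedge, using dx_i ∧ dx_j = -dx_j ∧ dx_i and dx_i ∧ dx_i = 0. For each pair (i, j) with i < j, the coefficient of dx_i ∧ dx_j in alpha ∧ beta is (alpha_i * beta_j - alpha_j * beta_i). Collecting: alpha ∧ beta = (-x + 6*y) dx ∧ dy.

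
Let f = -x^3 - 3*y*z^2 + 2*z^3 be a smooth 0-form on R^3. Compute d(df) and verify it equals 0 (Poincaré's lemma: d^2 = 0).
d(df) = 0

Step 1: df = sum_i (∂f/∂x_i) dx_i = (-3*x^2) dx + (-3*z^2) dy + (6*z*(-y + z)) dz.
Step 2: Apply d again. Using the 1-form formula, the coefficient of dx ∧ dy in d(df) is ∂^2 f/∂x ∂y - ∂^2 f/∂y ∂x = (0) - (0) = 0 (equality of mixed partials for smooth f).
Similarly for dx ∧ dz and dy ∧ dz — all coefficients vanish. So d(df) = 0.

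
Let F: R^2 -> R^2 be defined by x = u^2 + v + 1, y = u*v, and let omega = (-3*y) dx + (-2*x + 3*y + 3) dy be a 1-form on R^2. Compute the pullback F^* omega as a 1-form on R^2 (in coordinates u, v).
F^* omega = (v*(-8*u^2 + 3*u*v - 2*v + 1)) du + (u*(-2*u^2 + 3*u*v - 5*v + 1)) dv

Using F^*(f dg) = (f ∘ F) d(g ∘ F), substitute each coordinate x_i by F_i(u, v) in f_i, and replace dx_i by d F_i = (∂F_i/∂u) du + (∂F_i/∂v) dv.
  For the x component: f_1(F) = -3*u*v; d F_1 = (2*u) du + (1) dv
  For the y component: f_2(F) = -2*u^2 + 3*u*v - 2*v + 1; d F_2 = (v) du + (u) dv
Combining and collecting du, dv coefficients:
  coeff of du: v*(-8*u^2 + 3*u*v - 2*v + 1)
  coeff of dv: u*(-2*u^2 + 3*u*v - 5*v + 1)
F^* omega = (v*(-8*u^2 + 3*u*v - 2*v + 1)) du + (u*(-2*u^2 + 3*u*v - 5*v + 1)) dv.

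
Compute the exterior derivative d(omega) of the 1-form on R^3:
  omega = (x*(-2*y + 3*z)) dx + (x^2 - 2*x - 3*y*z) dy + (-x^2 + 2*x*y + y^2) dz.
d(omega) = (4*x - 2) dx ∧ dy + (-5*x + 2*y) dx ∧ dz + (2*x + 5*y) dy ∧ dz

For a 1-form omega = sum_i f_i dx_i, the exterior derivative is
  d(omega) = sum_{i < j} (∂f_j/∂x_i - ∂f_i/∂x_j) dx_i ∧ dx_j.
  coefficient of dx ∧ dy: ∂f_2/∂x - ∂f_1/∂y = ∂(x^2 - 2*x - 3*y*z)/∂x - ∂(x*(-2*y + 3*z))/∂y = 4*x - 2
  coefficient of dx ∧ dz: ∂f_3/∂x - ∂f_1/∂z = ∂(-x^2 + 2*x*y + y^2)/∂x - ∂(x*(-2*y + 3*z))/∂z = -5*x + 2*y
  coefficient of dy ∧ dz: ∂f_3/∂y - ∂f_2/∂z = ∂(-x^2 + 2*x*y + y^2)/∂y - ∂(x^2 - 2*x - 3*y*z)/∂z = 2*x + 5*y
Assembling: d(omega) = (4*x - 2) dx ∧ dy + (-5*x + 2*y) dx ∧ dz + (2*x + 5*y) dy ∧ dz.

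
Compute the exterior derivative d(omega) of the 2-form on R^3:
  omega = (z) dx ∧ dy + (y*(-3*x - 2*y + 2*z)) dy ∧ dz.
d(omega) = (1 - 3*y) dx ∧ dy ∧ dz

For a 2-form omega = sum_{i<j} g_{ij} dx_i ∧ dx_j, the exterior derivative is
  d(omega) = sum_{i<j} d(g_{ij}) ∧ dx_i ∧ dx_j = sum_{i<j, k} (∂g_{ij}/∂x_k) dx_k ∧ dx_i ∧ dx_j.
Expand each term, using dx_k ∧ dx_i ∧ dx_j = sgn(permutation) dx_{(a)} ∧ dx_{(b)} ∧ dx_{(c)} with (a < b < c) sorted:
  d(z) includes (∂/∂z)(z) dz = (1) dz, which multiplied by dx ∧ dy gives (1) dx ∧ dy ∧ dz
  d(y*(-3*x - 2*y + 2*z)) includes (∂/∂x)(y*(-3*x - 2*y + 2*z)) dx = (-3*y) dx, which multiplied by dy ∧ dz gives (-3*y) dx ∧ dy ∧ dz
Collecting like 3-forms: d(omega) = (1 - 3*y) dx ∧ dy ∧ dz.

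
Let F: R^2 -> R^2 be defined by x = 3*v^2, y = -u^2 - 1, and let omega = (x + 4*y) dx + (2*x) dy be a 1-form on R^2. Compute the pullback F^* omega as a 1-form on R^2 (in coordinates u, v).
F^* omega = (-12*u*v^2) du + (6*v*(-4*u^2 + 3*v^2 - 4)) dv

Using F^*(f dg) = (f ∘ F) d(g ∘ F), substitute each coordinate x_i by F_i(u, v) in f_i, and replace dx_i by d F_i = (∂F_i/∂u) du + (∂F_i/∂v) dv.
  For the x component: f_1(F) = -4*u^2 + 3*v^2 - 4; d F_1 = (0) du + (6*v) dv
  For the y component: f_2(F) = 6*v^2; d F_2 = (-2*u) du + (0) dv
Combining and collecting du, dv coefficients:
  coeff of du: -12*u*v^2
  coeff of dv: 6*v*(-4*u^2 + 3*v^2 - 4)
F^* omega = (-12*u*v^2) du + (6*v*(-4*u^2 + 3*v^2 - 4)) dv.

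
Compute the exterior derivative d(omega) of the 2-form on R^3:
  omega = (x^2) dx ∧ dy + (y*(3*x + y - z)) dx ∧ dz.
d(omega) = (-3*x - 2*y + z) dx ∧ dy ∧ dz

For a 2-form omega = sum_{i<j} g_{ij} dx_i ∧ dx_j, the exterior derivative is
  d(omega) = sum_{i<j} d(g_{ij}) ∧ dx_i ∧ dx_j = sum_{i<j, k} (∂g_{ij}/∂x_k) dx_k ∧ dx_i ∧ dx_j.
Expand each term, using dx_k ∧ dx_i ∧ dx_j = sgn(permutation) dx_{(a)} ∧ dx_{(b)} ∧ dx_{(c)} with (a < b < c) sorted:
  d(y*(3*x + y - z)) includes (∂/∂y)(y*(3*x + y - z)) dy = (3*x + 2*y - z) dy, which multiplied by dx ∧ dz gives (-3*x - 2*y + z) dx ∧ dy ∧ dz
Collecting like 3-forms: d(omega) = (-3*x - 2*y + z) dx ∧ dy ∧ dz.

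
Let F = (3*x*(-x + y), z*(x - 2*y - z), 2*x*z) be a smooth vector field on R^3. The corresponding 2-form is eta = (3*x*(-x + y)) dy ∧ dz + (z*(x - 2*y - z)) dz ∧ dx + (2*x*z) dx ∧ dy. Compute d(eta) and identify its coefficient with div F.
d(eta) = (-4*x + 3*y - 2*z) dx ∧ dy ∧ dz; div F = -4*x + 3*y - 2*z

For a 2-form in R^3 of the form above, applying d gives a 3-form with coefficient ∂P/∂x + ∂Q/∂y + ∂R/∂z:
  ∂P/∂x = -6*x + 3*y
  ∂Q/∂y = -2*z
  ∂R/∂z = 2*x
Sum = -4*x + 3*y - 2*z, which is exactly div F.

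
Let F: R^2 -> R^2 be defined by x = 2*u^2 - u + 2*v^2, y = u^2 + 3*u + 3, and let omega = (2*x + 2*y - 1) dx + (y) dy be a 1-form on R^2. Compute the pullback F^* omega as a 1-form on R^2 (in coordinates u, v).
F^* omega = (26*u^3 + 19*u^2 + 16*u*v^2 + 31*u - 4*v^2 + 4) du + (4*v*(6*u^2 + 4*u + 4*v^2 + 5)) dv

Using F^*(f dg) = (f ∘ F) d(g ∘ F), substitute each coordinate x_i by F_i(u, v) in f_i, and replace dx_i by d F_i = (∂F_i/∂u) du + (∂F_i/∂v) dv.
  For the x component: f_1(F) = 6*u^2 + 4*u + 4*v^2 + 5; d F_1 = (4*u - 1) du + (4*v) dv
  For the y component: f_2(F) = u^2 + 3*u + 3; d F_2 = (2*u + 3) du + (0) dv
Combining and collecting du, dv coefficients:
  coeff of du: 26*u^3 + 19*u^2 + 16*u*v^2 + 31*u - 4*v^2 + 4
  coeff of dv: 4*v*(6*u^2 + 4*u + 4*v^2 + 5)
F^* omega = (26*u^3 + 19*u^2 + 16*u*v^2 + 31*u - 4*v^2 + 4) du + (4*v*(6*u^2 + 4*u + 4*v^2 + 5)) dv.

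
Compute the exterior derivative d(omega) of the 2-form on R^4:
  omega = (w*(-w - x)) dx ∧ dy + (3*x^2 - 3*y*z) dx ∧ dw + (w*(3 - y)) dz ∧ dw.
d(omega) = (-2*w - x + 3*z) dx ∧ dy ∧ dw + (3*y) dx ∧ dz ∧ dw + (-w) dy ∧ dz ∧ dw

For a 2-form omega = sum_{i<j} g_{ij} dx_i ∧ dx_j, the exterior derivative is
  d(omega) = sum_{i<j} d(g_{ij}) ∧ dx_i ∧ dx_j = sum_{i<j, k} (∂g_{ij}/∂x_k) dx_k ∧ dx_i ∧ dx_j.
Expand each term, using dx_k ∧ dx_i ∧ dx_j = sgn(permutation) dx_{(a)} ∧ dx_{(b)} ∧ dx_{(c)} with (a < b < c) sorted:
  d(w*(-w - x)) includes (∂/∂w)(w*(-w - x)) dw = (-2*w - x) dw, which multiplied by dx ∧ dy gives (-2*w - x) dx ∧ dy ∧ dw
  d(3*x^2 - 3*y*z) includes (∂/∂y)(3*x^2 - 3*y*z) dy = (-3*z) dy, which multiplied by dx ∧ dw gives (3*z) dx ∧ dy ∧ dw
  d(3*x^2 - 3*y*z) includes (∂/∂z)(3*x^2 - 3*y*z) dz = (-3*y) dz, which multiplied by dx ∧ dw gives (3*y) dx ∧ dz ∧ dw
  d(w*(3 - y)) includes (∂/∂y)(w*(3 - y)) dy = (-w) dy, which multiplied by dz ∧ dw gives (-w) dy ∧ dz ∧ dw
Collecting like 3-forms: d(omega) = (-2*w - x + 3*z) dx ∧ dy ∧ dw + (3*y) dx ∧ dz ∧ dw + (-w) dy ∧ dz ∧ dw.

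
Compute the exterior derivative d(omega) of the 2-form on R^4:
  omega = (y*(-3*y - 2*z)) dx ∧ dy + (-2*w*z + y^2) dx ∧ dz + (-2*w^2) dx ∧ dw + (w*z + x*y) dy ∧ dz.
d(omega) = (-3*y) dx ∧ dy ∧ dz + (-2*z) dx ∧ dz ∧ dw + (z) dy ∧ dz ∧ dw

For a 2-form omega = sum_{i<j} g_{ij} dx_i ∧ dx_j, the exterior derivative is
  d(omega) = sum_{i<j} d(g_{ij}) ∧ dx_i ∧ dx_j = sum_{i<j, k} (∂g_{ij}/∂x_k) dx_k ∧ dx_i ∧ dx_j.
Expand each term, using dx_k ∧ dx_i ∧ dx_j = sgn(permutation) dx_{(a)} ∧ dx_{(b)} ∧ dx_{(c)} with (a < b < c) sorted:
  d(y*(-3*y - 2*z)) includes (∂/∂z)(y*(-3*y - 2*z)) dz = (-2*y) dz, which multiplied by dx ∧ dy gives (-2*y) dx ∧ dy ∧ dz
  d(-2*w*z + y^2) includes (∂/∂y)(-2*w*z + y^2) dy = (2*y) dy, which multiplied by dx ∧ dz gives (-2*y) dx ∧ dy ∧ dz
  d(-2*w*z + y^2) includes (∂/∂w)(-2*w*z + y^2) dw = (-2*z) dw, which multiplied by dx ∧ dz gives (-2*z) dx ∧ dz ∧ dw
  d(w*z + x*y) includes (∂/∂x)(w*z + x*y) dx = (y) dx, which multiplied by dy ∧ dz gives (y) dx ∧ dy ∧ dz
  d(w*z + x*y) includes (∂/∂w)(w*z + x*y) dw = (z) dw, which multiplied by dy ∧ dz gives (z) dy ∧ dz ∧ dw
Collecting like 3-forms: d(omega) = (-3*y) dx ∧ dy ∧ dz + (-2*z) dx ∧ dz ∧ dw + (z) dy ∧ dz ∧ dw.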